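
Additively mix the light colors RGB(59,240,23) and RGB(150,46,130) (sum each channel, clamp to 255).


Additive: each channel = min(255, C₁+C₂)
R: 59+150 = 209 → 209
G: 240+46 = 286 → 255
B: 23+130 = 153 → 153
= RGB(209, 255, 153)


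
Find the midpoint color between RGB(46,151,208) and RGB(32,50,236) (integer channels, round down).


Midpoint: each channel = ⌊(C₁+C₂)/2⌋
R: ⌊(46+32)/2⌋ = 39
G: ⌊(151+50)/2⌋ = 100
B: ⌊(208+236)/2⌋ = 222
= RGB(39, 100, 222)


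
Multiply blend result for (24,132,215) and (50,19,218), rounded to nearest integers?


Multiply: C = A×B/255, rounded to nearest integer
R: 24×50/255 = 1200/255 ≈ 4.706 → 5
G: 132×19/255 = 2508/255 ≈ 9.835 → 10
B: 215×218/255 = 46870/255 ≈ 183.804 → 184
= RGB(5, 10, 184)


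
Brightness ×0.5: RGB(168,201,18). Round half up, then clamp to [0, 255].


Multiply each channel by 0.5, round half up, clamp to [0, 255]
R: 168×0.5 = 84
G: 201×0.5 = 100.5 → round → 101
B: 18×0.5 = 9
= RGB(84, 101, 9)


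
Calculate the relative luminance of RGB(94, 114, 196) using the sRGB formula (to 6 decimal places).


Linearize each channel (sRGB transfer function): c = v/255; c_lin = c/12.92 if c ≤ 0.04045, else ((c+0.055)/1.055)^2.4
  R: 94/255 ≈ 0.368627 > 0.04045 → ((0.368627+0.055)/1.055)^2.4 ≈ 0.111932
  G: 114/255 ≈ 0.447059 > 0.04045 → ((0.447059+0.055)/1.055)^2.4 ≈ 0.168269
  B: 196/255 ≈ 0.768627 > 0.04045 → ((0.768627+0.055)/1.055)^2.4 ≈ 0.552011
R_lin = 0.111932, G_lin = 0.168269, B_lin = 0.552011
L = 0.2126×R + 0.7152×G + 0.0722×B
L = 0.2126×0.111932 + 0.7152×0.168269 + 0.0722×0.552011
L ≈ 0.183998


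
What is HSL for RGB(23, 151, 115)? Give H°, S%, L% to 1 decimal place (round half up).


Normalize: R'=23/255≈0.0902, G'=151/255≈0.5922, B'=115/255≈0.4510
Max=151/255, Min=23/255, Δ=Max-Min=128/255
L = (Max+Min)/2 = (151+23)/510 = 174/510 = 0.34117… → L = 34.1%
L ≤ 0.5 → S = Δ/(Max+Min) = 128/(151+23) = 128/174 = 0.73563… → S = 73.6%
(the 1/255 factors cancel in S and H, so raw channel differences can be used)
Max is G' → H = 60 × ((B-R)/Δ + 2) = 60 × ((115-23)/128 + 2)
  92/128 + 2 = 0.7187… + 2 = 2.7187…
  H = 60 × 2.7187… = 163.125° → H = 163.1°
= HSL(163.1°, 73.6%, 34.1%)


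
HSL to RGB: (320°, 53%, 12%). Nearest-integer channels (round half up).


H=320°, S=0.53, L=0.12
C = (1-|2L-1|)×S = (1-|-0.76|)×0.53 = 0.1272
H' = H/60 = 320/60 ≈ 5.3333; X = C×(1-|H' mod 2 - 1|) = 0.0848
m = L - C/2 = 0.12 - 0.0636 = 0.0564
Sector ⌊H'⌋ = 5 → (R',G',B') = (0.1272, 0.0, 0.0848)
RGB = ((R'+m)×255, (G'+m)×255, (B'+m)×255) = (46.818, 14.382, 36.006)
Round half up → RGB(47, 14, 36)


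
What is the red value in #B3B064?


Color: #B3B064
R = B3 = 179
G = B0 = 176
B = 64 = 100
Red = 179


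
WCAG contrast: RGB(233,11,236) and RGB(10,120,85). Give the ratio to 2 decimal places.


Linearize each sRGB channel c=v/255: c/12.92 if c ≤ 0.04045 else ((c+0.055)/1.055)^2.4
L = 0.2126×R_lin + 0.7152×G_lin + 0.0722×B_lin
Color 1 (233,11,236):
  R=233: 233/255≈0.9137 > 0.04045 → ((0.9137+0.055)/1.055)^2.4 ≈ 0.81485
  G=11: 11/255≈0.0431 > 0.04045 → ((0.0431+0.055)/1.055)^2.4 ≈ 0.00335
  B=236: 236/255≈0.9255 > 0.04045 → ((0.9255+0.055)/1.055)^2.4 ≈ 0.83880
  L1 = 0.2126×0.81485 + 0.7152×0.00335 + 0.0722×0.83880 ≈ 0.23619
Color 2 (10,120,85):
  R=10: 10/255≈0.0392 ≤ 0.04045 → 0.0392/12.92 ≈ 0.00304
  G=120: 120/255≈0.4706 > 0.04045 → ((0.4706+0.055)/1.055)^2.4 ≈ 0.18782
  B=85: 85/255≈0.3333 > 0.04045 → ((0.3333+0.055)/1.055)^2.4 ≈ 0.09084
  L2 = 0.2126×0.00304 + 0.7152×0.18782 + 0.0722×0.09084 ≈ 0.14153
Lighter = 0.23619, Darker = 0.14153
Ratio = (L_lighter + 0.05) / (L_darker + 0.05)
Ratio = (0.23619 + 0.05) / (0.14153 + 0.05) = 0.28619 / 0.19153 ≈ 1.4942
Ratio ≈ 1.49:1


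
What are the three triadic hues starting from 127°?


Triadic: equally spaced at 120° intervals
H1 = 127°
H2 = (127 + 120) mod 360 = 247°
H3 = (127 + 240) mod 360 = 7°
Triadic = 127°, 247°, 7°


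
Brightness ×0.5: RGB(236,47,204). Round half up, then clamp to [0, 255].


Multiply each channel by 0.5, round half up, clamp to [0, 255]
R: 236×0.5 = 118
G: 47×0.5 = 23.5 → round → 24
B: 204×0.5 = 102
= RGB(118, 24, 102)


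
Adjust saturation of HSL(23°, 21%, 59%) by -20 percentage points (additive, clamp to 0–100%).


Original S = 21%
Adjustment = -20 percentage points
New S = 21 + (-20) = 1
Clamp to [0, 100] → 1
= HSL(23°, 1%, 59%)


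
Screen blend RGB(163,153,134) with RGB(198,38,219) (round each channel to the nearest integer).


Screen: C = 255 - (255-A)×(255-B)/255, rounded to nearest integer
R: 255 - (255-163)×(255-198)/255 = 255 - 5244/255 ≈ 255 - 20.565 = 234.435 → 234
G: 255 - (255-153)×(255-38)/255 = 255 - 22134/255 ≈ 255 - 86.800 = 168.200 → 168
B: 255 - (255-134)×(255-219)/255 = 255 - 4356/255 ≈ 255 - 17.082 = 237.918 → 238
= RGB(234, 168, 238)


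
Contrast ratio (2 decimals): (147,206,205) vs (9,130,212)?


Linearize each sRGB channel c=v/255: c/12.92 if c ≤ 0.04045 else ((c+0.055)/1.055)^2.4
L = 0.2126×R_lin + 0.7152×G_lin + 0.0722×B_lin
Color 1 (147,206,205):
  R=147: 147/255≈0.5765 > 0.04045 → ((0.5765+0.055)/1.055)^2.4 ≈ 0.29177
  G=206: 206/255≈0.8078 > 0.04045 → ((0.8078+0.055)/1.055)^2.4 ≈ 0.61721
  B=205: 205/255≈0.8039 > 0.04045 → ((0.8039+0.055)/1.055)^2.4 ≈ 0.61050
  L1 = 0.2126×0.29177 + 0.7152×0.61721 + 0.0722×0.61050 ≈ 0.54753
Color 2 (9,130,212):
  R=9: 9/255≈0.0353 ≤ 0.04045 → 0.0353/12.92 ≈ 0.00273
  G=130: 130/255≈0.5098 > 0.04045 → ((0.5098+0.055)/1.055)^2.4 ≈ 0.22323
  B=212: 212/255≈0.8314 > 0.04045 → ((0.8314+0.055)/1.055)^2.4 ≈ 0.65837
  L2 = 0.2126×0.00273 + 0.7152×0.22323 + 0.0722×0.65837 ≈ 0.20777
Lighter = 0.54753, Darker = 0.20777
Ratio = (L_lighter + 0.05) / (L_darker + 0.05)
Ratio = (0.54753 + 0.05) / (0.20777 + 0.05) = 0.59753 / 0.25777 ≈ 2.3181
Ratio ≈ 2.32:1


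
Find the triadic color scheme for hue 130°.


Triadic: equally spaced at 120° intervals
H1 = 130°
H2 = (130 + 120) mod 360 = 250°
H3 = (130 + 240) mod 360 = 10°
Triadic = 130°, 250°, 10°


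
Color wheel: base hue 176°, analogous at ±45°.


Base hue: 176°
Left analog: (176 - 45) mod 360 = 131°
Right analog: (176 + 45) mod 360 = 221°
Analogous hues = 131° and 221°


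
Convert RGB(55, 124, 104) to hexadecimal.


R = 55 → 37 (hex)
G = 124 → 7C (hex)
B = 104 → 68 (hex)
Hex = #377C68


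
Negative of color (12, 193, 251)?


Invert: (255-R, 255-G, 255-B)
R: 255-12 = 243
G: 255-193 = 62
B: 255-251 = 4
= RGB(243, 62, 4)


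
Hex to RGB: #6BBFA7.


6B → 107 (R)
BF → 191 (G)
A7 → 167 (B)
= RGB(107, 191, 167)


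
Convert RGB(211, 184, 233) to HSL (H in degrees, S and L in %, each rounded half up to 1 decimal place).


Normalize: R'=211/255≈0.8275, G'=184/255≈0.7216, B'=233/255≈0.9137
Max=233/255, Min=184/255, Δ=Max-Min=49/255
L = (Max+Min)/2 = (233+184)/510 = 417/510 = 0.81764… → L = 81.8%
L > 0.5 → S = Δ/(2-Max-Min) = 49/(510-233-184) = 49/93 = 0.52688… → S = 52.7%
(the 1/255 factors cancel in S and H, so raw channel differences can be used)
Max is B' → H = 60 × ((R-G)/Δ + 4) = 60 × ((211-184)/49 + 4)
  27/49 + 4 = 0.5510… + 4 = 4.5510…
  H = 60 × 4.5510… = 273.061…° → H = 273.1°
= HSL(273.1°, 52.7%, 81.8%)


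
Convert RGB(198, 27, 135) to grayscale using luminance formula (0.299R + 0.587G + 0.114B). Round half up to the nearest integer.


Gray = 0.299×R + 0.587×G + 0.114×B
Gray = 0.299×198 + 0.587×27 + 0.114×135
Gray = 59.202 + 15.849 + 15.390
Gray = 90.441 → round half up → 90
Gray = 90


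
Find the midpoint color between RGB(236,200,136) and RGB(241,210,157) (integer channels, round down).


Midpoint: each channel = ⌊(C₁+C₂)/2⌋
R: ⌊(236+241)/2⌋ = 238
G: ⌊(200+210)/2⌋ = 205
B: ⌊(136+157)/2⌋ = 146
= RGB(238, 205, 146)


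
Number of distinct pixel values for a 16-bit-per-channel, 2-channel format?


Total bits = 16 bits/channel × 2 channels = 32 bits
Distinct pixel values = 2^32
= 4,294,967,296 pixel values


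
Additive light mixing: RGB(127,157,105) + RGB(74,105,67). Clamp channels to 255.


Additive: each channel = min(255, C₁+C₂)
R: 127+74 = 201 → 201
G: 157+105 = 262 → 255
B: 105+67 = 172 → 172
= RGB(201, 255, 172)


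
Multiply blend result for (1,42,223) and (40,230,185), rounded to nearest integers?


Multiply: C = A×B/255, rounded to nearest integer
R: 1×40/255 = 40/255 ≈ 0.157 → 0
G: 42×230/255 = 9660/255 ≈ 37.882 → 38
B: 223×185/255 = 41255/255 ≈ 161.784 → 162
= RGB(0, 38, 162)


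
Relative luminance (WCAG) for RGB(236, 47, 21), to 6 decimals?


Linearize each channel (sRGB transfer function): c = v/255; c_lin = c/12.92 if c ≤ 0.04045, else ((c+0.055)/1.055)^2.4
  R: 236/255 ≈ 0.925490 > 0.04045 → ((0.925490+0.055)/1.055)^2.4 ≈ 0.838799
  G: 47/255 ≈ 0.184314 > 0.04045 → ((0.184314+0.055)/1.055)^2.4 ≈ 0.028426
  B: 21/255 ≈ 0.082353 > 0.04045 → ((0.082353+0.055)/1.055)^2.4 ≈ 0.007499
R_lin = 0.838799, G_lin = 0.028426, B_lin = 0.007499
L = 0.2126×R + 0.7152×G + 0.0722×B
L = 0.2126×0.838799 + 0.7152×0.028426 + 0.0722×0.007499
L ≈ 0.199200


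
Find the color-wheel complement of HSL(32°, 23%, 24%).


Complement = opposite side of color wheel = hue + 180°
H' = (32 + 180) mod 360 = 212°
S and L unchanged.
= HSL(212°, 23%, 24%)


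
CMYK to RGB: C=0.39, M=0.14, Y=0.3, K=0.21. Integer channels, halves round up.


R = 255 × (1-C) × (1-K) = 255 × 0.61 × 0.79 = 122.8845 → 123
G = 255 × (1-M) × (1-K) = 255 × 0.86 × 0.79 = 173.247 → 173
B = 255 × (1-Y) × (1-K) = 255 × 0.70 × 0.79 = 141.015 → 141
= RGB(123, 173, 141)


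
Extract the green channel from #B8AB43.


Color: #B8AB43
R = B8 = 184
G = AB = 171
B = 43 = 67
Green = 171


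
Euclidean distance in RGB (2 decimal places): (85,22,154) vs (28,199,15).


d = √[(R₁-R₂)² + (G₁-G₂)² + (B₁-B₂)²]
d = √[(85-28)² + (22-199)² + (154-15)²]
d = √[3249 + 31329 + 19321]
d = √53899
d ≈ 232.16


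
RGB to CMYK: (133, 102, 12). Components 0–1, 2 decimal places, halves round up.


R'=133/255≈0.5216, G'=102/255≈0.4000, B'=12/255≈0.0471
K = 1 - max(R',G',B') = 1 - 133/255 = 122/255 = 0.47843… → 0.48
(1-R'-K)/(1-K) simplifies to (max-R)/max with max = 133:
C = (133-133)/133 = 0/133 = 0 → 0.00
M = (133-102)/133 = 31/133 = 0.23308… → 0.23
Y = (133-12)/133 = 121/133 = 0.90977… → 0.91
= CMYK(0.00, 0.23, 0.91, 0.48)


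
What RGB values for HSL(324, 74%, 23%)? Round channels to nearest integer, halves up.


H=324°, S=0.74, L=0.23
C = (1-|2L-1|)×S = (1-|-0.54|)×0.74 = 0.3404
H' = H/60 = 324/60 ≈ 5.4000; X = C×(1-|H' mod 2 - 1|) = 0.20424
m = L - C/2 = 0.23 - 0.1702 = 0.0598
Sector ⌊H'⌋ = 5 → (R',G',B') = (0.3404, 0.0, 0.20424)
RGB = ((R'+m)×255, (G'+m)×255, (B'+m)×255) = (102.051, 15.249, 67.3302)
Round half up → RGB(102, 15, 67)


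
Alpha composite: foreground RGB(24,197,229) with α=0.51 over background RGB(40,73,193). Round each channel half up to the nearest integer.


C = α×F + (1-α)×B, with 1-α = 0.49
R: 0.51×24 + 0.49×40 = 12.24 + 19.60 = 31.84 → 32
G: 0.51×197 + 0.49×73 = 100.47 + 35.77 = 136.24 → 136
B: 0.51×229 + 0.49×193 = 116.79 + 94.57 = 211.36 → 211
= RGB(32, 136, 211)


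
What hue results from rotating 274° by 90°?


New hue = (H + rotation) mod 360
New hue = (274 + 90) mod 360
= 364 mod 360
= 4°


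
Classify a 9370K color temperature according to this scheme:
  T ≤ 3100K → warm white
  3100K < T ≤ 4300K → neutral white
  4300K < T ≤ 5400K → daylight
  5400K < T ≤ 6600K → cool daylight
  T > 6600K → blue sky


Temperature: 9370K
9370K > 6600K → blue sky
Classification: blue sky


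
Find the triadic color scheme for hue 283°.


Triadic: equally spaced at 120° intervals
H1 = 283°
H2 = (283 + 120) mod 360 = 43°
H3 = (283 + 240) mod 360 = 163°
Triadic = 283°, 43°, 163°


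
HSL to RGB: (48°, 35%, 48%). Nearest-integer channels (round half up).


H=48°, S=0.35, L=0.48
C = (1-|2L-1|)×S = (1-|-0.04|)×0.35 = 0.336
H' = H/60 = 48/60 ≈ 0.8000; X = C×(1-|H' mod 2 - 1|) = 0.2688
m = L - C/2 = 0.48 - 0.168 = 0.312
Sector ⌊H'⌋ = 0 → (R',G',B') = (0.336, 0.2688, 0.0)
RGB = ((R'+m)×255, (G'+m)×255, (B'+m)×255) = (165.24, 148.104, 79.56)
Round half up → RGB(165, 148, 80)


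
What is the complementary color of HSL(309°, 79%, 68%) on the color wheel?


Complement = opposite side of color wheel = hue + 180°
H' = (309 + 180) mod 360 = 129°
S and L unchanged.
= HSL(129°, 79%, 68%)


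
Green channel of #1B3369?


Color: #1B3369
R = 1B = 27
G = 33 = 51
B = 69 = 105
Green = 51


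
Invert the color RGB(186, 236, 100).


Invert: (255-R, 255-G, 255-B)
R: 255-186 = 69
G: 255-236 = 19
B: 255-100 = 155
= RGB(69, 19, 155)


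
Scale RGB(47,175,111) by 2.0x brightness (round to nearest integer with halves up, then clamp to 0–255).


Multiply each channel by 2.0, round half up, clamp to [0, 255]
R: 47×2.0 = 94
G: 175×2.0 = 350 → clamp → 255
B: 111×2.0 = 222
= RGB(94, 255, 222)


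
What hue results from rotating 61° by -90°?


New hue = (H + rotation) mod 360
New hue = (61 -90) mod 360
= -29 mod 360
= 331°


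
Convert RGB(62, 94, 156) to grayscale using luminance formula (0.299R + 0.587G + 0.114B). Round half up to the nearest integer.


Gray = 0.299×R + 0.587×G + 0.114×B
Gray = 0.299×62 + 0.587×94 + 0.114×156
Gray = 18.538 + 55.178 + 17.784
Gray = 91.500 → round half up → 92
Gray = 92


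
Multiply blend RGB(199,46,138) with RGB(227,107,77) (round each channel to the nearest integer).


Multiply: C = A×B/255, rounded to nearest integer
R: 199×227/255 = 45173/255 ≈ 177.149 → 177
G: 46×107/255 = 4922/255 ≈ 19.302 → 19
B: 138×77/255 = 10626/255 ≈ 41.671 → 42
= RGB(177, 19, 42)


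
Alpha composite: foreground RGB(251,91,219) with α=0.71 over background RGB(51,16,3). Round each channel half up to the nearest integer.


C = α×F + (1-α)×B, with 1-α = 0.29
R: 0.71×251 + 0.29×51 = 178.21 + 14.79 = 193.00 → 193
G: 0.71×91 + 0.29×16 = 64.61 + 4.64 = 69.25 → 69
B: 0.71×219 + 0.29×3 = 155.49 + 0.87 = 156.36 → 156
= RGB(193, 69, 156)


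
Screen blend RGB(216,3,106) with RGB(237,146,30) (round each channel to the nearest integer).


Screen: C = 255 - (255-A)×(255-B)/255, rounded to nearest integer
R: 255 - (255-216)×(255-237)/255 = 255 - 702/255 ≈ 255 - 2.753 = 252.247 → 252
G: 255 - (255-3)×(255-146)/255 = 255 - 27468/255 ≈ 255 - 107.718 = 147.282 → 147
B: 255 - (255-106)×(255-30)/255 = 255 - 33525/255 ≈ 255 - 131.471 = 123.529 → 124
= RGB(252, 147, 124)


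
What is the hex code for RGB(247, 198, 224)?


R = 247 → F7 (hex)
G = 198 → C6 (hex)
B = 224 → E0 (hex)
Hex = #F7C6E0


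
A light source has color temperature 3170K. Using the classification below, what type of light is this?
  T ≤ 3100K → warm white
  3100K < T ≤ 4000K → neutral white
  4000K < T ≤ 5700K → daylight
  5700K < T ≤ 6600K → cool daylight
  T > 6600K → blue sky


Temperature: 3170K
3100K < 3170K ≤ 4000K → neutral white
Classification: neutral white


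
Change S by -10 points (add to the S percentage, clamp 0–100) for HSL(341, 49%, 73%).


Original S = 49%
Adjustment = -10 percentage points
New S = 49 + (-10) = 39
Clamp to [0, 100] → 39
= HSL(341°, 39%, 73%)


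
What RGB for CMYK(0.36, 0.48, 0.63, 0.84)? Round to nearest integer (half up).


R = 255 × (1-C) × (1-K) = 255 × 0.64 × 0.16 = 26.112 → 26
G = 255 × (1-M) × (1-K) = 255 × 0.52 × 0.16 = 21.216 → 21
B = 255 × (1-Y) × (1-K) = 255 × 0.37 × 0.16 = 15.096 → 15
= RGB(26, 21, 15)


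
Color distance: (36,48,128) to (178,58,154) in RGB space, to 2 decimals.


d = √[(R₁-R₂)² + (G₁-G₂)² + (B₁-B₂)²]
d = √[(36-178)² + (48-58)² + (128-154)²]
d = √[20164 + 100 + 676]
d = √20940
d ≈ 144.71


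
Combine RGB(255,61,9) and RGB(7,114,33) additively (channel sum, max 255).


Additive: each channel = min(255, C₁+C₂)
R: 255+7 = 262 → 255
G: 61+114 = 175 → 175
B: 9+33 = 42 → 42
= RGB(255, 175, 42)


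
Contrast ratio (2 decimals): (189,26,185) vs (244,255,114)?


Linearize each sRGB channel c=v/255: c/12.92 if c ≤ 0.04045 else ((c+0.055)/1.055)^2.4
L = 0.2126×R_lin + 0.7152×G_lin + 0.0722×B_lin
Color 1 (189,26,185):
  R=189: 189/255≈0.7412 > 0.04045 → ((0.7412+0.055)/1.055)^2.4 ≈ 0.50888
  G=26: 26/255≈0.1020 > 0.04045 → ((0.1020+0.055)/1.055)^2.4 ≈ 0.01033
  B=185: 185/255≈0.7255 > 0.04045 → ((0.7255+0.055)/1.055)^2.4 ≈ 0.48515
  L1 = 0.2126×0.50888 + 0.7152×0.01033 + 0.0722×0.48515 ≈ 0.15060
Color 2 (244,255,114):
  R=244: 244/255≈0.9569 > 0.04045 → ((0.9569+0.055)/1.055)^2.4 ≈ 0.90466
  G=255: 255/255≈1.0000 > 0.04045 → ((1.0000+0.055)/1.055)^2.4 ≈ 1.00000
  B=114: 114/255≈0.4471 > 0.04045 → ((0.4471+0.055)/1.055)^2.4 ≈ 0.16827
  L2 = 0.2126×0.90466 + 0.7152×1.00000 + 0.0722×0.16827 ≈ 0.91968
Lighter = 0.91968, Darker = 0.15060
Ratio = (L_lighter + 0.05) / (L_darker + 0.05)
Ratio = (0.91968 + 0.05) / (0.15060 + 0.05) = 0.96968 / 0.20060 ≈ 4.8338
Ratio ≈ 4.83:1


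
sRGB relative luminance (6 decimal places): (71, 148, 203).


Linearize each channel (sRGB transfer function): c = v/255; c_lin = c/12.92 if c ≤ 0.04045, else ((c+0.055)/1.055)^2.4
  R: 71/255 ≈ 0.278431 > 0.04045 → ((0.278431+0.055)/1.055)^2.4 ≈ 0.063010
  G: 148/255 ≈ 0.580392 > 0.04045 → ((0.580392+0.055)/1.055)^2.4 ≈ 0.296138
  B: 203/255 ≈ 0.796078 > 0.04045 → ((0.796078+0.055)/1.055)^2.4 ≈ 0.597202
R_lin = 0.063010, G_lin = 0.296138, B_lin = 0.597202
L = 0.2126×R + 0.7152×G + 0.0722×B
L = 0.2126×0.063010 + 0.7152×0.296138 + 0.0722×0.597202
L ≈ 0.268312


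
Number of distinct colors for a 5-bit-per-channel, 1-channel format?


Total bits = 5 bits/channel × 1 channels = 5 bits
Distinct colors = 2^5
= 32 colors


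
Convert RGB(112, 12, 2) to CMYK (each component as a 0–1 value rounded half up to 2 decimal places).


R'=112/255≈0.4392, G'=12/255≈0.0471, B'=2/255≈0.0078
K = 1 - max(R',G',B') = 1 - 112/255 = 143/255 = 0.56078… → 0.56
(1-R'-K)/(1-K) simplifies to (max-R)/max with max = 112:
C = (112-112)/112 = 0/112 = 0 → 0.00
M = (112-12)/112 = 100/112 = 0.89285… → 0.89
Y = (112-2)/112 = 110/112 = 0.98214… → 0.98
= CMYK(0.00, 0.89, 0.98, 0.56)


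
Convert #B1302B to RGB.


B1 → 177 (R)
30 → 48 (G)
2B → 43 (B)
= RGB(177, 48, 43)


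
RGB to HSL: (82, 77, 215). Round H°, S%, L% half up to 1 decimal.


Normalize: R'=82/255≈0.3216, G'=77/255≈0.3020, B'=215/255≈0.8431
Max=215/255, Min=77/255, Δ=Max-Min=138/255
L = (Max+Min)/2 = (215+77)/510 = 292/510 = 0.57254… → L = 57.3%
L > 0.5 → S = Δ/(2-Max-Min) = 138/(510-215-77) = 138/218 = 0.63302… → S = 63.3%
(the 1/255 factors cancel in S and H, so raw channel differences can be used)
Max is B' → H = 60 × ((R-G)/Δ + 4) = 60 × ((82-77)/138 + 4)
  5/138 + 4 = 0.0362… + 4 = 4.0362…
  H = 60 × 4.0362… = 242.173…° → H = 242.2°
= HSL(242.2°, 63.3%, 57.3%)


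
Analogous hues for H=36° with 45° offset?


Base hue: 36°
Left analog: (36 - 45) mod 360 = 351°
Right analog: (36 + 45) mod 360 = 81°
Analogous hues = 351° and 81°


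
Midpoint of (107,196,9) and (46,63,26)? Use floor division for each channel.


Midpoint: each channel = ⌊(C₁+C₂)/2⌋
R: ⌊(107+46)/2⌋ = 76
G: ⌊(196+63)/2⌋ = 129
B: ⌊(9+26)/2⌋ = 17
= RGB(76, 129, 17)


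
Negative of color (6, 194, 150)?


Invert: (255-R, 255-G, 255-B)
R: 255-6 = 249
G: 255-194 = 61
B: 255-150 = 105
= RGB(249, 61, 105)


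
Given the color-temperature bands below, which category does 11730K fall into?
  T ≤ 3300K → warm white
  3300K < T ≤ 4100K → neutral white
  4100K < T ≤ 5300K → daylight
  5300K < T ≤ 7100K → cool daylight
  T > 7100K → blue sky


Temperature: 11730K
11730K > 7100K → blue sky
Classification: blue sky


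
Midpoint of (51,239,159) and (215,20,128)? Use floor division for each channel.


Midpoint: each channel = ⌊(C₁+C₂)/2⌋
R: ⌊(51+215)/2⌋ = 133
G: ⌊(239+20)/2⌋ = 129
B: ⌊(159+128)/2⌋ = 143
= RGB(133, 129, 143)


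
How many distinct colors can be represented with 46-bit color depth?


Colors = 2^bits = 2^46
= 70,368,744,177,664 colors


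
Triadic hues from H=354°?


Triadic: equally spaced at 120° intervals
H1 = 354°
H2 = (354 + 120) mod 360 = 114°
H3 = (354 + 240) mod 360 = 234°
Triadic = 354°, 114°, 234°


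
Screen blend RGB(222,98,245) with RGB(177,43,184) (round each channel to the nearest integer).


Screen: C = 255 - (255-A)×(255-B)/255, rounded to nearest integer
R: 255 - (255-222)×(255-177)/255 = 255 - 2574/255 ≈ 255 - 10.094 = 244.906 → 245
G: 255 - (255-98)×(255-43)/255 = 255 - 33284/255 ≈ 255 - 130.525 = 124.475 → 124
B: 255 - (255-245)×(255-184)/255 = 255 - 710/255 ≈ 255 - 2.784 = 252.216 → 252
= RGB(245, 124, 252)


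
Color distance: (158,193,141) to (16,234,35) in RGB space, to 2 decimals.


d = √[(R₁-R₂)² + (G₁-G₂)² + (B₁-B₂)²]
d = √[(158-16)² + (193-234)² + (141-35)²]
d = √[20164 + 1681 + 11236]
d = √33081
d ≈ 181.88


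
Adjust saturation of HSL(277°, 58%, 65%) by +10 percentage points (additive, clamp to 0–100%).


Original S = 58%
Adjustment = +10 percentage points
New S = 58 + (10) = 68
Clamp to [0, 100] → 68
= HSL(277°, 68%, 65%)


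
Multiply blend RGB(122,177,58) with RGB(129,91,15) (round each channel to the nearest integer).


Multiply: C = A×B/255, rounded to nearest integer
R: 122×129/255 = 15738/255 ≈ 61.718 → 62
G: 177×91/255 = 16107/255 ≈ 63.165 → 63
B: 58×15/255 = 870/255 ≈ 3.412 → 3
= RGB(62, 63, 3)


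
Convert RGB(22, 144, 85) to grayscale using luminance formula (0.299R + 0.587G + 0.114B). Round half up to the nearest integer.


Gray = 0.299×R + 0.587×G + 0.114×B
Gray = 0.299×22 + 0.587×144 + 0.114×85
Gray = 6.578 + 84.528 + 9.690
Gray = 100.796 → round half up → 101
Gray = 101


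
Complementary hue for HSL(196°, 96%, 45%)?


Complement = opposite side of color wheel = hue + 180°
H' = (196 + 180) mod 360 = 16°
S and L unchanged.
= HSL(16°, 96%, 45%)


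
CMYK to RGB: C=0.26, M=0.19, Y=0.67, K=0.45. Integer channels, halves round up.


R = 255 × (1-C) × (1-K) = 255 × 0.74 × 0.55 = 103.785 → 104
G = 255 × (1-M) × (1-K) = 255 × 0.81 × 0.55 = 113.6025 → 114
B = 255 × (1-Y) × (1-K) = 255 × 0.33 × 0.55 = 46.2825 → 46
= RGB(104, 114, 46)


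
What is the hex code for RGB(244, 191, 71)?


R = 244 → F4 (hex)
G = 191 → BF (hex)
B = 71 → 47 (hex)
Hex = #F4BF47


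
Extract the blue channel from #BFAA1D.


Color: #BFAA1D
R = BF = 191
G = AA = 170
B = 1D = 29
Blue = 29


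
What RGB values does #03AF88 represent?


03 → 3 (R)
AF → 175 (G)
88 → 136 (B)
= RGB(3, 175, 136)


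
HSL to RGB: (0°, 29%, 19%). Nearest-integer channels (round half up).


H=0°, S=0.29, L=0.19
C = (1-|2L-1|)×S = (1-|-0.62|)×0.29 = 0.1102
H' = H/60 = 0/60 ≈ 0.0000; X = C×(1-|H' mod 2 - 1|) = 0.0
m = L - C/2 = 0.19 - 0.0551 = 0.1349
Sector ⌊H'⌋ = 0 → (R',G',B') = (0.1102, 0.0, 0.0)
RGB = ((R'+m)×255, (G'+m)×255, (B'+m)×255) = (62.5005, 34.3995, 34.3995)
Round half up → RGB(63, 34, 34)


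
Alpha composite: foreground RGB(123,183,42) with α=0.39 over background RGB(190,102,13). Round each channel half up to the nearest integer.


C = α×F + (1-α)×B, with 1-α = 0.61
R: 0.39×123 + 0.61×190 = 47.97 + 115.90 = 163.87 → 164
G: 0.39×183 + 0.61×102 = 71.37 + 62.22 = 133.59 → 134
B: 0.39×42 + 0.61×13 = 16.38 + 7.93 = 24.31 → 24
= RGB(164, 134, 24)


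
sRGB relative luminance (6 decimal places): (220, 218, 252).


Linearize each channel (sRGB transfer function): c = v/255; c_lin = c/12.92 if c ≤ 0.04045, else ((c+0.055)/1.055)^2.4
  R: 220/255 ≈ 0.862745 > 0.04045 → ((0.862745+0.055)/1.055)^2.4 ≈ 0.715694
  G: 218/255 ≈ 0.854902 > 0.04045 → ((0.854902+0.055)/1.055)^2.4 ≈ 0.701102
  B: 252/255 ≈ 0.988235 > 0.04045 → ((0.988235+0.055)/1.055)^2.4 ≈ 0.973445
R_lin = 0.715694, G_lin = 0.701102, B_lin = 0.973445
L = 0.2126×R + 0.7152×G + 0.0722×B
L = 0.2126×0.715694 + 0.7152×0.701102 + 0.0722×0.973445
L ≈ 0.723867


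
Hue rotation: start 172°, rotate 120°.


New hue = (H + rotation) mod 360
New hue = (172 + 120) mod 360
= 292 mod 360
= 292°


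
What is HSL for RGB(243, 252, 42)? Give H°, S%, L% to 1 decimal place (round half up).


Normalize: R'=243/255≈0.9529, G'=252/255≈0.9882, B'=42/255≈0.1647
Max=252/255, Min=42/255, Δ=Max-Min=210/255
L = (Max+Min)/2 = (252+42)/510 = 294/510 = 0.57647… → L = 57.6%
L > 0.5 → S = Δ/(2-Max-Min) = 210/(510-252-42) = 210/216 = 0.97222… → S = 97.2%
(the 1/255 factors cancel in S and H, so raw channel differences can be used)
Max is G' → H = 60 × ((B-R)/Δ + 2) = 60 × ((42-243)/210 + 2)
  -201/210 + 2 = -0.9571… + 2 = 1.0428…
  H = 60 × 1.0428… = 62.571…° → H = 62.6°
= HSL(62.6°, 97.2%, 57.6%)


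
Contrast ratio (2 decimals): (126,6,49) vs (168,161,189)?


Linearize each sRGB channel c=v/255: c/12.92 if c ≤ 0.04045 else ((c+0.055)/1.055)^2.4
L = 0.2126×R_lin + 0.7152×G_lin + 0.0722×B_lin
Color 1 (126,6,49):
  R=126: 126/255≈0.4941 > 0.04045 → ((0.4941+0.055)/1.055)^2.4 ≈ 0.20864
  G=6: 6/255≈0.0235 ≤ 0.04045 → 0.0235/12.92 ≈ 0.00182
  B=49: 49/255≈0.1922 > 0.04045 → ((0.1922+0.055)/1.055)^2.4 ≈ 0.03071
  L1 = 0.2126×0.20864 + 0.7152×0.00182 + 0.0722×0.03071 ≈ 0.04788
Color 2 (168,161,189):
  R=168: 168/255≈0.6588 > 0.04045 → ((0.6588+0.055)/1.055)^2.4 ≈ 0.39157
  G=161: 161/255≈0.6314 > 0.04045 → ((0.6314+0.055)/1.055)^2.4 ≈ 0.35640
  B=189: 189/255≈0.7412 > 0.04045 → ((0.7412+0.055)/1.055)^2.4 ≈ 0.50888
  L2 = 0.2126×0.39157 + 0.7152×0.35640 + 0.0722×0.50888 ≈ 0.37489
Lighter = 0.37489, Darker = 0.04788
Ratio = (L_lighter + 0.05) / (L_darker + 0.05)
Ratio = (0.37489 + 0.05) / (0.04788 + 0.05) = 0.42489 / 0.09788 ≈ 4.3411
Ratio ≈ 4.34:1


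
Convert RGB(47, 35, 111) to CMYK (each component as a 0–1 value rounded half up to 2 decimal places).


R'=47/255≈0.1843, G'=35/255≈0.1373, B'=111/255≈0.4353
K = 1 - max(R',G',B') = 1 - 111/255 = 144/255 = 0.56470… → 0.56
(1-R'-K)/(1-K) simplifies to (max-R)/max with max = 111:
C = (111-47)/111 = 64/111 = 0.57657… → 0.58
M = (111-35)/111 = 76/111 = 0.68468… → 0.68
Y = (111-111)/111 = 0/111 = 0 → 0.00
= CMYK(0.58, 0.68, 0.00, 0.56)


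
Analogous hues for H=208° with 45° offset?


Base hue: 208°
Left analog: (208 - 45) mod 360 = 163°
Right analog: (208 + 45) mod 360 = 253°
Analogous hues = 163° and 253°


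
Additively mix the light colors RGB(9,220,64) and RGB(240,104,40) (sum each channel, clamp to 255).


Additive: each channel = min(255, C₁+C₂)
R: 9+240 = 249 → 249
G: 220+104 = 324 → 255
B: 64+40 = 104 → 104
= RGB(249, 255, 104)


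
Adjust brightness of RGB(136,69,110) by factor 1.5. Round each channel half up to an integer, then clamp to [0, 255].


Multiply each channel by 1.5, round half up, clamp to [0, 255]
R: 136×1.5 = 204
G: 69×1.5 = 103.5 → round → 104
B: 110×1.5 = 165
= RGB(204, 104, 165)


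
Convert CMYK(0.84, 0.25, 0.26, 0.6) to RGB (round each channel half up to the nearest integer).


R = 255 × (1-C) × (1-K) = 255 × 0.16 × 0.40 = 16.32 → 16
G = 255 × (1-M) × (1-K) = 255 × 0.75 × 0.40 = 76.5 → 77
B = 255 × (1-Y) × (1-K) = 255 × 0.74 × 0.40 = 75.48 → 75
= RGB(16, 77, 75)


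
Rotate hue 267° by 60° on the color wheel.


New hue = (H + rotation) mod 360
New hue = (267 + 60) mod 360
= 327 mod 360
= 327°


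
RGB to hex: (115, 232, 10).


R = 115 → 73 (hex)
G = 232 → E8 (hex)
B = 10 → 0A (hex)
Hex = #73E80A


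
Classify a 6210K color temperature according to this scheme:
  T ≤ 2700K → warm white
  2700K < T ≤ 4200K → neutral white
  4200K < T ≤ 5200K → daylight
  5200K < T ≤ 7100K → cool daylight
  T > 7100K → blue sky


Temperature: 6210K
5200K < 6210K ≤ 7100K → cool daylight
Classification: cool daylight


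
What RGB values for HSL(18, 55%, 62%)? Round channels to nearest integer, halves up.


H=18°, S=0.55, L=0.62
C = (1-|2L-1|)×S = (1-|0.24|)×0.55 = 0.418
H' = H/60 = 18/60 ≈ 0.3000; X = C×(1-|H' mod 2 - 1|) = 0.1254
m = L - C/2 = 0.62 - 0.209 = 0.411
Sector ⌊H'⌋ = 0 → (R',G',B') = (0.418, 0.1254, 0.0)
RGB = ((R'+m)×255, (G'+m)×255, (B'+m)×255) = (211.395, 136.782, 104.805)
Round half up → RGB(211, 137, 105)


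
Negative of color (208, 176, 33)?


Invert: (255-R, 255-G, 255-B)
R: 255-208 = 47
G: 255-176 = 79
B: 255-33 = 222
= RGB(47, 79, 222)


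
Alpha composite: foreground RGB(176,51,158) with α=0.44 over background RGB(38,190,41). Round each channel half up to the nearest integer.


C = α×F + (1-α)×B, with 1-α = 0.56
R: 0.44×176 + 0.56×38 = 77.44 + 21.28 = 98.72 → 99
G: 0.44×51 + 0.56×190 = 22.44 + 106.40 = 128.84 → 129
B: 0.44×158 + 0.56×41 = 69.52 + 22.96 = 92.48 → 92
= RGB(99, 129, 92)


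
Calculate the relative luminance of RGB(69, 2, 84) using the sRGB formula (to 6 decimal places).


Linearize each channel (sRGB transfer function): c = v/255; c_lin = c/12.92 if c ≤ 0.04045, else ((c+0.055)/1.055)^2.4
  R: 69/255 ≈ 0.270588 > 0.04045 → ((0.270588+0.055)/1.055)^2.4 ≈ 0.059511
  G: 2/255 ≈ 0.007843 ≤ 0.04045 → 0.007843/12.92 ≈ 0.000607
  B: 84/255 ≈ 0.329412 > 0.04045 → ((0.329412+0.055)/1.055)^2.4 ≈ 0.088656
R_lin = 0.059511, G_lin = 0.000607, B_lin = 0.088656
L = 0.2126×R + 0.7152×G + 0.0722×B
L = 0.2126×0.059511 + 0.7152×0.000607 + 0.0722×0.088656
L ≈ 0.019487


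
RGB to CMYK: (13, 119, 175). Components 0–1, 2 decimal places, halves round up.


R'=13/255≈0.0510, G'=119/255≈0.4667, B'=175/255≈0.6863
K = 1 - max(R',G',B') = 1 - 175/255 = 80/255 = 0.31372… → 0.31
(1-R'-K)/(1-K) simplifies to (max-R)/max with max = 175:
C = (175-13)/175 = 162/175 = 0.92571… → 0.93
M = (175-119)/175 = 56/175 = 0.32 → 0.32
Y = (175-175)/175 = 0/175 = 0 → 0.00
= CMYK(0.93, 0.32, 0.00, 0.31)


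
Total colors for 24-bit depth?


Colors = 2^bits = 2^24
= 16,777,216 colors


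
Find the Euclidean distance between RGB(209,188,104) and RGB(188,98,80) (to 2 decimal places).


d = √[(R₁-R₂)² + (G₁-G₂)² + (B₁-B₂)²]
d = √[(209-188)² + (188-98)² + (104-80)²]
d = √[441 + 8100 + 576]
d = √9117
d ≈ 95.48


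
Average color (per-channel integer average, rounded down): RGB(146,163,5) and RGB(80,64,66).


Midpoint: each channel = ⌊(C₁+C₂)/2⌋
R: ⌊(146+80)/2⌋ = 113
G: ⌊(163+64)/2⌋ = 113
B: ⌊(5+66)/2⌋ = 35
= RGB(113, 113, 35)


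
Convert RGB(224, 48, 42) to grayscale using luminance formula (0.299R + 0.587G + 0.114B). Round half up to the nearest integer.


Gray = 0.299×R + 0.587×G + 0.114×B
Gray = 0.299×224 + 0.587×48 + 0.114×42
Gray = 66.976 + 28.176 + 4.788
Gray = 99.940 → round half up → 100
Gray = 100


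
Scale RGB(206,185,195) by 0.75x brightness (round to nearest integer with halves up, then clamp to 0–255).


Multiply each channel by 0.75, round half up, clamp to [0, 255]
R: 206×0.75 = 154.5 → round → 155
G: 185×0.75 = 138.75 → round → 139
B: 195×0.75 = 146.25 → round → 146
= RGB(155, 139, 146)


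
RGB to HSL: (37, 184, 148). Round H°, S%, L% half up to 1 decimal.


Normalize: R'=37/255≈0.1451, G'=184/255≈0.7216, B'=148/255≈0.5804
Max=184/255, Min=37/255, Δ=Max-Min=147/255
L = (Max+Min)/2 = (184+37)/510 = 221/510 = 0.43333… → L = 43.3%
L ≤ 0.5 → S = Δ/(Max+Min) = 147/(184+37) = 147/221 = 0.66515… → S = 66.5%
(the 1/255 factors cancel in S and H, so raw channel differences can be used)
Max is G' → H = 60 × ((B-R)/Δ + 2) = 60 × ((148-37)/147 + 2)
  111/147 + 2 = 0.7551… + 2 = 2.7551…
  H = 60 × 2.7551… = 165.306…° → H = 165.3°
= HSL(165.3°, 66.5%, 43.3%)


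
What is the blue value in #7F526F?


Color: #7F526F
R = 7F = 127
G = 52 = 82
B = 6F = 111
Blue = 111


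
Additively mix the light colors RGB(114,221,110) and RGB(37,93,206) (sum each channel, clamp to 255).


Additive: each channel = min(255, C₁+C₂)
R: 114+37 = 151 → 151
G: 221+93 = 314 → 255
B: 110+206 = 316 → 255
= RGB(151, 255, 255)


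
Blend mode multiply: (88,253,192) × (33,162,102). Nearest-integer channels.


Multiply: C = A×B/255, rounded to nearest integer
R: 88×33/255 = 2904/255 ≈ 11.388 → 11
G: 253×162/255 = 40986/255 ≈ 160.729 → 161
B: 192×102/255 = 19584/255 ≈ 76.800 → 77
= RGB(11, 161, 77)


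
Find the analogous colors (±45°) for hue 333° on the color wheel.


Base hue: 333°
Left analog: (333 - 45) mod 360 = 288°
Right analog: (333 + 45) mod 360 = 18°
Analogous hues = 288° and 18°


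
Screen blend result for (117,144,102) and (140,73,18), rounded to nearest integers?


Screen: C = 255 - (255-A)×(255-B)/255, rounded to nearest integer
R: 255 - (255-117)×(255-140)/255 = 255 - 15870/255 ≈ 255 - 62.235 = 192.765 → 193
G: 255 - (255-144)×(255-73)/255 = 255 - 20202/255 ≈ 255 - 79.224 = 175.776 → 176
B: 255 - (255-102)×(255-18)/255 = 255 - 36261/255 ≈ 255 - 142.200 = 112.800 → 113
= RGB(193, 176, 113)


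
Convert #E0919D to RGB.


E0 → 224 (R)
91 → 145 (G)
9D → 157 (B)
= RGB(224, 145, 157)


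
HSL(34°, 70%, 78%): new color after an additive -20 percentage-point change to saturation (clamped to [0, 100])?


Original S = 70%
Adjustment = -20 percentage points
New S = 70 + (-20) = 50
Clamp to [0, 100] → 50
= HSL(34°, 50%, 78%)


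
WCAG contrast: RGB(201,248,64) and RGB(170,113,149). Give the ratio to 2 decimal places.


Linearize each sRGB channel c=v/255: c/12.92 if c ≤ 0.04045 else ((c+0.055)/1.055)^2.4
L = 0.2126×R_lin + 0.7152×G_lin + 0.0722×B_lin
Color 1 (201,248,64):
  R=201: 201/255≈0.7882 > 0.04045 → ((0.7882+0.055)/1.055)^2.4 ≈ 0.58408
  G=248: 248/255≈0.9725 > 0.04045 → ((0.9725+0.055)/1.055)^2.4 ≈ 0.93869
  B=64: 64/255≈0.2510 > 0.04045 → ((0.2510+0.055)/1.055)^2.4 ≈ 0.05127
  L1 = 0.2126×0.58408 + 0.7152×0.93869 + 0.0722×0.05127 ≈ 0.79922
Color 2 (170,113,149):
  R=170: 170/255≈0.6667 > 0.04045 → ((0.6667+0.055)/1.055)^2.4 ≈ 0.40198
  G=113: 113/255≈0.4431 > 0.04045 → ((0.4431+0.055)/1.055)^2.4 ≈ 0.16513
  B=149: 149/255≈0.5843 > 0.04045 → ((0.5843+0.055)/1.055)^2.4 ≈ 0.30054
  L2 = 0.2126×0.40198 + 0.7152×0.16513 + 0.0722×0.30054 ≈ 0.22526
Lighter = 0.79922, Darker = 0.22526
Ratio = (L_lighter + 0.05) / (L_darker + 0.05)
Ratio = (0.79922 + 0.05) / (0.22526 + 0.05) = 0.84922 / 0.27526 ≈ 3.0851
Ratio ≈ 3.09:1


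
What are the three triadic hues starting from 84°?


Triadic: equally spaced at 120° intervals
H1 = 84°
H2 = (84 + 120) mod 360 = 204°
H3 = (84 + 240) mod 360 = 324°
Triadic = 84°, 204°, 324°


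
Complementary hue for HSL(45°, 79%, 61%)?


Complement = opposite side of color wheel = hue + 180°
H' = (45 + 180) mod 360 = 225°
S and L unchanged.
= HSL(225°, 79%, 61%)


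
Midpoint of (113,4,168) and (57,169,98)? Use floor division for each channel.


Midpoint: each channel = ⌊(C₁+C₂)/2⌋
R: ⌊(113+57)/2⌋ = 85
G: ⌊(4+169)/2⌋ = 86
B: ⌊(168+98)/2⌋ = 133
= RGB(85, 86, 133)


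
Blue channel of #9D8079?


Color: #9D8079
R = 9D = 157
G = 80 = 128
B = 79 = 121
Blue = 121


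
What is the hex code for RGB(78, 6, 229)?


R = 78 → 4E (hex)
G = 6 → 06 (hex)
B = 229 → E5 (hex)
Hex = #4E06E5


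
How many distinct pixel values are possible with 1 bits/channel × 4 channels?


Total bits = 1 bits/channel × 4 channels = 4 bits
Distinct pixel values = 2^4
= 16 pixel values


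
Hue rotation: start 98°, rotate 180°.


New hue = (H + rotation) mod 360
New hue = (98 + 180) mod 360
= 278 mod 360
= 278°


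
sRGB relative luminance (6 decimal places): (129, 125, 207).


Linearize each channel (sRGB transfer function): c = v/255; c_lin = c/12.92 if c ≤ 0.04045, else ((c+0.055)/1.055)^2.4
  R: 129/255 ≈ 0.505882 > 0.04045 → ((0.505882+0.055)/1.055)^2.4 ≈ 0.219526
  G: 125/255 ≈ 0.490196 > 0.04045 → ((0.490196+0.055)/1.055)^2.4 ≈ 0.205079
  B: 207/255 ≈ 0.811765 > 0.04045 → ((0.811765+0.055)/1.055)^2.4 ≈ 0.623960
R_lin = 0.219526, G_lin = 0.205079, B_lin = 0.623960
L = 0.2126×R + 0.7152×G + 0.0722×B
L = 0.2126×0.219526 + 0.7152×0.205079 + 0.0722×0.623960
L ≈ 0.238394


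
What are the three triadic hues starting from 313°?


Triadic: equally spaced at 120° intervals
H1 = 313°
H2 = (313 + 120) mod 360 = 73°
H3 = (313 + 240) mod 360 = 193°
Triadic = 313°, 73°, 193°


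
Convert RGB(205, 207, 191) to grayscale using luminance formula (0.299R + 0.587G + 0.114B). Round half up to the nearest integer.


Gray = 0.299×R + 0.587×G + 0.114×B
Gray = 0.299×205 + 0.587×207 + 0.114×191
Gray = 61.295 + 121.509 + 21.774
Gray = 204.578 → round half up → 205
Gray = 205


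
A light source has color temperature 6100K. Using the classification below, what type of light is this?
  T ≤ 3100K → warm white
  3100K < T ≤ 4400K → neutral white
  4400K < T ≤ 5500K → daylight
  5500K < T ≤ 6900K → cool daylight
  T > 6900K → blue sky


Temperature: 6100K
5500K < 6100K ≤ 6900K → cool daylight
Classification: cool daylight


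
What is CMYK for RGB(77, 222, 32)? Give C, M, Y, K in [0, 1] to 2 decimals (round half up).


R'=77/255≈0.3020, G'=222/255≈0.8706, B'=32/255≈0.1255
K = 1 - max(R',G',B') = 1 - 222/255 = 33/255 = 0.12941… → 0.13
(1-R'-K)/(1-K) simplifies to (max-R)/max with max = 222:
C = (222-77)/222 = 145/222 = 0.65315… → 0.65
M = (222-222)/222 = 0/222 = 0 → 0.00
Y = (222-32)/222 = 190/222 = 0.85585… → 0.86
= CMYK(0.65, 0.00, 0.86, 0.13)


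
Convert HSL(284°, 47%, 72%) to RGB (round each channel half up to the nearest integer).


H=284°, S=0.47, L=0.72
C = (1-|2L-1|)×S = (1-|0.44|)×0.47 = 0.2632
H' = H/60 = 284/60 ≈ 4.7333; X = C×(1-|H' mod 2 - 1|) ≈ 0.1930
m = L - C/2 = 0.72 - 0.1316 = 0.5884
Sector ⌊H'⌋ = 4 → (R',G',B') = (≈0.1930, 0.0, 0.2632)
RGB = ((R'+m)×255, (G'+m)×255, (B'+m)×255) = (199.2604, 150.042, 217.158)
Round half up → RGB(199, 150, 217)


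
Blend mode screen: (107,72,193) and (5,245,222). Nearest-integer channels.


Screen: C = 255 - (255-A)×(255-B)/255, rounded to nearest integer
R: 255 - (255-107)×(255-5)/255 = 255 - 37000/255 ≈ 255 - 145.098 = 109.902 → 110
G: 255 - (255-72)×(255-245)/255 = 255 - 1830/255 ≈ 255 - 7.176 = 247.824 → 248
B: 255 - (255-193)×(255-222)/255 = 255 - 2046/255 ≈ 255 - 8.024 = 246.976 → 247
= RGB(110, 248, 247)


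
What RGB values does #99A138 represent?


99 → 153 (R)
A1 → 161 (G)
38 → 56 (B)
= RGB(153, 161, 56)


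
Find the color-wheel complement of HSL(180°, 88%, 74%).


Complement = opposite side of color wheel = hue + 180°
H' = (180 + 180) mod 360 = 0°
S and L unchanged.
= HSL(0°, 88%, 74%)


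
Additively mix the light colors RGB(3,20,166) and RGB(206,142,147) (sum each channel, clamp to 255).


Additive: each channel = min(255, C₁+C₂)
R: 3+206 = 209 → 209
G: 20+142 = 162 → 162
B: 166+147 = 313 → 255
= RGB(209, 162, 255)


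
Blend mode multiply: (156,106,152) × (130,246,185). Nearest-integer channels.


Multiply: C = A×B/255, rounded to nearest integer
R: 156×130/255 = 20280/255 ≈ 79.529 → 80
G: 106×246/255 = 26076/255 ≈ 102.259 → 102
B: 152×185/255 = 28120/255 ≈ 110.275 → 110
= RGB(80, 102, 110)
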